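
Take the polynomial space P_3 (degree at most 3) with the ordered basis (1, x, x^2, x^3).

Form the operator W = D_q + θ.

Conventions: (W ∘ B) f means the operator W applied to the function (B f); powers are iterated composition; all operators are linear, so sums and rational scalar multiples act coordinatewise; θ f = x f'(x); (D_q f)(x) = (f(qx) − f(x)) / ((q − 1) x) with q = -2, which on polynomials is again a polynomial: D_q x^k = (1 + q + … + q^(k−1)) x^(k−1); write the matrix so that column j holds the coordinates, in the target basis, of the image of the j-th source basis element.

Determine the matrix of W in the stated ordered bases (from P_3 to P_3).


image of 1: 0
image of x: x + 1
image of x^2: 2x^2 - x
image of x^3: 3x^3 + 3x^2
each image's coordinates form column j of the matrix

the matrix is [[0, 1, 0, 0]; [0, 1, -1, 0]; [0, 0, 2, 3]; [0, 0, 0, 3]] (rows listed top to bottom)


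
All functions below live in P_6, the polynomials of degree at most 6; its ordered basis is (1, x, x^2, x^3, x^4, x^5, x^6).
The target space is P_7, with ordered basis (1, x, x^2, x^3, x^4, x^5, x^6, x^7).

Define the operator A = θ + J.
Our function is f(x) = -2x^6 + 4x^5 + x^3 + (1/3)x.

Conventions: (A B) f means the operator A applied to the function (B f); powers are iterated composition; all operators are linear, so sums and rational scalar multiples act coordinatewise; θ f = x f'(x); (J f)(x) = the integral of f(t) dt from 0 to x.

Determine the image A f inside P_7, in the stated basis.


θ f = -12x^6 + 20x^5 + 3x^3 + (1/3)x
J f = -(2/7)x^7 + (2/3)x^6 + (1/4)x^4 + (1/6)x^2
(θ + J) f = -(2/7)x^7 - (34/3)x^6 + 20x^5 + (1/4)x^4 + 3x^3 + (1/6)x^2 + (1/3)x

g(x) = -(2/7)x^7 - (34/3)x^6 + 20x^5 + (1/4)x^4 + 3x^3 + (1/6)x^2 + (1/3)x


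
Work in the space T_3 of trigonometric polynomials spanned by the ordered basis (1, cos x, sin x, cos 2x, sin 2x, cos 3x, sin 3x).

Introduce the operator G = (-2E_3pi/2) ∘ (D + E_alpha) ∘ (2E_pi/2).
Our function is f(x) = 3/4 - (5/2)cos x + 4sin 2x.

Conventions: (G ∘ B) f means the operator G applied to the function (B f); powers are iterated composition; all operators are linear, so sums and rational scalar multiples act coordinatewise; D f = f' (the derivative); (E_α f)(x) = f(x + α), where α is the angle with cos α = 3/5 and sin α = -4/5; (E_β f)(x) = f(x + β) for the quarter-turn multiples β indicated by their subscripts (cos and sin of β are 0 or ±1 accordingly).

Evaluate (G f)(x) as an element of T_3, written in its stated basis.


the image equals g(x) = -3 + 6cos x - 2sin x - (416/25)cos 2x + (112/25)sin 2x

E_pi/2 f = 3/4 + (5/2)sin x - 4sin 2x
(2E_pi/2) f = 3/2 + 5sin x - 8sin 2x
D (2E_pi/2) f = 5cos x - 16cos 2x
E_alpha (2E_pi/2) f = 3/2 - 4cos x + 3sin x + (192/25)cos 2x + (56/25)sin 2x
(D + E_alpha) (2E_pi/2) f = 3/2 + cos x + 3sin x - (208/25)cos 2x + (56/25)sin 2x
E_3pi/2 ((D + E_alpha) ∘ (2E_pi/2)) f = 3/2 - 3cos x + sin x + (208/25)cos 2x - (56/25)sin 2x
(-2E_3pi/2) ((D + E_alpha) ∘ (2E_pi/2)) f = -3 + 6cos x - 2sin x - (416/25)cos 2x + (112/25)sin 2x


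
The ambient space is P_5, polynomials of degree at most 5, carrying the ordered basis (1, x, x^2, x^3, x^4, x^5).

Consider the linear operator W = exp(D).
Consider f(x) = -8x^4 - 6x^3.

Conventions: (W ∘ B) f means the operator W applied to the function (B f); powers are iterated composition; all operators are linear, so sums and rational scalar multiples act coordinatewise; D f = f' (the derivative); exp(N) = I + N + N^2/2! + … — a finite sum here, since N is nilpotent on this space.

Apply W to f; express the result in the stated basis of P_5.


order-1 term: -32x^3 - 18x^2
order-2 term: -48x^2 - 18x
order-3 term: -32x - 6
order-4 term: -8
the series for exp(D) f terminates at order 4
exp(D) f = -8x^4 - 38x^3 - 66x^2 - 50x - 14

the image equals g(x) = -8x^4 - 38x^3 - 66x^2 - 50x - 14


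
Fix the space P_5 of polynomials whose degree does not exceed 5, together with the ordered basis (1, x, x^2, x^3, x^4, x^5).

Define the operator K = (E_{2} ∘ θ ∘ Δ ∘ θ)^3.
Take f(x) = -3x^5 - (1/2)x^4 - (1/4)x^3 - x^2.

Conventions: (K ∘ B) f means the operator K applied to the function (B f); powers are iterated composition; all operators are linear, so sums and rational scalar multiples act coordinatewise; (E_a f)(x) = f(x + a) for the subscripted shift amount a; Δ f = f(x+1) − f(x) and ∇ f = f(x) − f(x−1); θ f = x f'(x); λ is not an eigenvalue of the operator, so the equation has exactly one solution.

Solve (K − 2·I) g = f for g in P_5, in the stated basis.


write g with unknown coordinates in the stated basis and equate coefficients in (K − 2·I) g = f
solving from the highest basis element down gives g = (3/2)x^5 + (1/4)x^4 + (1/8)x^3 + (129601/2)x^2 + 444132x + 629064
check: K g = 129600x^2 + 888264x + 1258128
so K g − 2·g = -3x^5 - (1/2)x^4 - (1/4)x^3 - x^2 = f ✓

the result is g(x) = (3/2)x^5 + (1/4)x^4 + (1/8)x^3 + (129601/2)x^2 + 444132x + 629064


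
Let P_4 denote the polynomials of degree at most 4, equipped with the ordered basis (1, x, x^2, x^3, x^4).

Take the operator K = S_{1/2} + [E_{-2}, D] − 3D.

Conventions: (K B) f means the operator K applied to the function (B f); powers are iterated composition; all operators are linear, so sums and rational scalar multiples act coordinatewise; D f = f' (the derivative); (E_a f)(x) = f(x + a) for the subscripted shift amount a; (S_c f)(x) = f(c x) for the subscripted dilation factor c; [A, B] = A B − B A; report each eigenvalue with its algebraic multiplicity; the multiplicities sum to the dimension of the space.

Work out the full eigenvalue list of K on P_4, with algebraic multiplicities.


λ = 1/16 (multiplicity 1), λ = 1/8 (multiplicity 1), λ = 1/4 (multiplicity 1), λ = 1/2 (multiplicity 1), λ = 1 (multiplicity 1)

image of 1: 1
image of x: (1/2)x - 3
image of x^2: (1/4)x^2 - 6x
image of x^3: (1/8)x^3 - 9x^2
image of x^4: (1/16)x^4 - 12x^3
the matrix is upper triangular; its diagonal is (1, 1/2, 1/4, 1/8, 1/16)
for a triangular matrix the eigenvalues are the diagonal entries, with algebraic multiplicity their repetition count


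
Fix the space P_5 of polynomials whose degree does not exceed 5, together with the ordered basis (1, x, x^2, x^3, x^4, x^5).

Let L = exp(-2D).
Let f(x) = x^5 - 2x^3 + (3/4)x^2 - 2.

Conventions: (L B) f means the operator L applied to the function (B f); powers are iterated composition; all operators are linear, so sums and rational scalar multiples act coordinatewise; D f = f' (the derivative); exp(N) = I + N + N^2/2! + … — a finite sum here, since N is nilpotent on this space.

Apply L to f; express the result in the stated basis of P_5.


g(x) = x^5 - 10x^4 + 38x^3 - (269/4)x^2 + 53x - 15

order-1 term: -10x^4 + 12x^2 - 3x
order-2 term: 40x^3 - 24x + 3
order-3 term: -80x^2 + 16
order-4 term: 80x
order-5 term: -32
the series for exp(-2D) f terminates at order 5
exp(-2D) f = x^5 - 10x^4 + 38x^3 - (269/4)x^2 + 53x - 15


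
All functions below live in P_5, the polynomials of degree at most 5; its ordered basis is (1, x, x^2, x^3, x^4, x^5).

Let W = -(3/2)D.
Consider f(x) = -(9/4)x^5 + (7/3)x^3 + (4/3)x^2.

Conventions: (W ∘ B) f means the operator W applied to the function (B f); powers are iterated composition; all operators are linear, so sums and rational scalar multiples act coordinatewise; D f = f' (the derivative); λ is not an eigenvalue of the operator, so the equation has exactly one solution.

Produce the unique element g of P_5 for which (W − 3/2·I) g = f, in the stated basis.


the result is g(x) = (3/2)x^5 - (15/2)x^4 + (256/9)x^3 - (776/9)x^2 + (1552/9)x - 1552/9

write g with unknown coordinates in the stated basis and equate coefficients in (W − 3/2·I) g = f
solving from the highest basis element down gives g = (3/2)x^5 - (15/2)x^4 + (256/9)x^3 - (776/9)x^2 + (1552/9)x - 1552/9
check: W g = -(45/4)x^4 + 45x^3 - 128x^2 + (776/3)x - 776/3
so W g − 3/2·g = -(9/4)x^5 + (7/3)x^3 + (4/3)x^2 = f ✓


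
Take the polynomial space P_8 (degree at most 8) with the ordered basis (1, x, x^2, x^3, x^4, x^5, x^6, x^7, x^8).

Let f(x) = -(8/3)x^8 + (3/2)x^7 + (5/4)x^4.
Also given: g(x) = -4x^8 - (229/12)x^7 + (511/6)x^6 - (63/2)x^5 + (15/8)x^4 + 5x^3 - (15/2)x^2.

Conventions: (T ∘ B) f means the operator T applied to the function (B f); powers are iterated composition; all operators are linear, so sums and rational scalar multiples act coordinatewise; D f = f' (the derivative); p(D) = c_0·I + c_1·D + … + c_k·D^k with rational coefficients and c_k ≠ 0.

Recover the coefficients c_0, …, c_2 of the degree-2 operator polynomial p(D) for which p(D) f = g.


c_0 = 3/2, c_1 = 1, c_2 = -1/2

D^0 f = -(8/3)x^8 + (3/2)x^7 + (5/4)x^4
D^1 f = -(64/3)x^7 + (21/2)x^6 + 5x^3
D^2 f = -(448/3)x^6 + 63x^5 + 15x^2
matching coefficients of g against c_0 f + c_1 Df + … from the top degree down determines the c_i
solution: c_0 = 3/2, c_1 = 1, c_2 = -1/2


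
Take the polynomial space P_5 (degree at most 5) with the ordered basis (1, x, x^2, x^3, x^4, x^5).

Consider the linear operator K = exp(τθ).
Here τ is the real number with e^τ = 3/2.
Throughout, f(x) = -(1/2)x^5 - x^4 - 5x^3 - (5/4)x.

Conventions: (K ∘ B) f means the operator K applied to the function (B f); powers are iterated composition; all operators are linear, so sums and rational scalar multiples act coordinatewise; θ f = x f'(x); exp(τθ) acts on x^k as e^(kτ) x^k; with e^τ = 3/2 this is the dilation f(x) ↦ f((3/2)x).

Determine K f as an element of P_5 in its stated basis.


g(x) = -(243/64)x^5 - (81/16)x^4 - (135/8)x^3 - (15/8)x

exp(τθ) x^k = e^(kτ) x^k; with e^τ = 3/2 this sends x^k to (3/2)^k x^k
x ↦ 3/2 x
x^3 ↦ 27/8 x^3
x^4 ↦ 81/16 x^4
x^5 ↦ 243/32 x^5
applying this coordinatewise to f: exp(τθ) f = -(243/64)x^5 - (81/16)x^4 - (135/8)x^3 - (15/8)x


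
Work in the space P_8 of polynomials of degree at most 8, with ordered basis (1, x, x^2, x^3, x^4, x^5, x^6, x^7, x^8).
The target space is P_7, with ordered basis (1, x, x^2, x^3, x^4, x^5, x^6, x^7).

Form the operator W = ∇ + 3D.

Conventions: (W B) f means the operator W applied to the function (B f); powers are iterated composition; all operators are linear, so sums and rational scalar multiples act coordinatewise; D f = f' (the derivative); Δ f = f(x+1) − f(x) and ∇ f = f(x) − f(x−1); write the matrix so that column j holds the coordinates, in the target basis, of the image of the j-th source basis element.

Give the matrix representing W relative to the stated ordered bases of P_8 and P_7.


the matrix is [[0, 4, -1, 1, -1, 1, -1, 1, -1]; [0, 0, 8, -3, 4, -5, 6, -7, 8]; [0, 0, 0, 12, -6, 10, -15, 21, -28]; [0, 0, 0, 0, 16, -10, 20, -35, 56]; [0, 0, 0, 0, 0, 20, -15, 35, -70]; [0, 0, 0, 0, 0, 0, 24, -21, 56]; [0, 0, 0, 0, 0, 0, 0, 28, -28]; [0, 0, 0, 0, 0, 0, 0, 0, 32]] (rows listed top to bottom)

image of 1: 0
image of x: 4
image of x^2: 8x - 1
image of x^3: 12x^2 - 3x + 1
image of x^4: 16x^3 - 6x^2 + 4x - 1
image of x^5: 20x^4 - 10x^3 + 10x^2 - 5x + 1
image of x^6: 24x^5 - 15x^4 + 20x^3 - 15x^2 + 6x - 1
image of x^7: 28x^6 - 21x^5 + 35x^4 - 35x^3 + 21x^2 - 7x + 1
image of x^8: 32x^7 - 28x^6 + 56x^5 - 70x^4 + 56x^3 - 28x^2 + 8x - 1
each image's coordinates form column j of the matrix


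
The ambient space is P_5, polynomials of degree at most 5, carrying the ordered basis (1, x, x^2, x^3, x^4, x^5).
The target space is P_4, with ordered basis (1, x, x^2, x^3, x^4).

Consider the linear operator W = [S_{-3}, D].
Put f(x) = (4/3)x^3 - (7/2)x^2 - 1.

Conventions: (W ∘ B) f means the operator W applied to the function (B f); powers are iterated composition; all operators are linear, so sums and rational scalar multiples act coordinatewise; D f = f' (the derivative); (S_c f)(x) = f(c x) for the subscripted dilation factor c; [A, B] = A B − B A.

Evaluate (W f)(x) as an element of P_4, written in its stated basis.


D f = 4x^2 - 7x
S_{-3} D f = 36x^2 + 21x
S_{-3} f = -36x^3 - (63/2)x^2 - 1
D S_{-3} f = -108x^2 - 63x
[S_{-3}, D] f = 144x^2 + 84x

the image equals g(x) = 144x^2 + 84x


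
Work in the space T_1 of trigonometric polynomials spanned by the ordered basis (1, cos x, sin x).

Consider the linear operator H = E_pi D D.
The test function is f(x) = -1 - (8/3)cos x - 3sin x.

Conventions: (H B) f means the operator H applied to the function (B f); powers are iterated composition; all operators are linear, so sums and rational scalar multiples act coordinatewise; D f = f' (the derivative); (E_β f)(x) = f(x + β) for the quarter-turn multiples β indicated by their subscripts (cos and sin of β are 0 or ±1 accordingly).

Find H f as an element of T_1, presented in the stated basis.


D f = -3cos x + (8/3)sin x
D D f = (8/3)cos x + 3sin x
E_pi D D f = -(8/3)cos x - 3sin x

the result is g(x) = -(8/3)cos x - 3sin x


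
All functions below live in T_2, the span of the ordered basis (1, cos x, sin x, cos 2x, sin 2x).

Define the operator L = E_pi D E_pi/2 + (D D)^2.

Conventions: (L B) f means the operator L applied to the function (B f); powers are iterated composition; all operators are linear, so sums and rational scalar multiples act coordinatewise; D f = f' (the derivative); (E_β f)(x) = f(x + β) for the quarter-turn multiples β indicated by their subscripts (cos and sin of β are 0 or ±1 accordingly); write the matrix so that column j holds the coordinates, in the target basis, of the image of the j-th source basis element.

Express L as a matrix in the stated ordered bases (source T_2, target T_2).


image of 1: 0
image of cos x: 2cos x
image of sin x: 2sin x
image of cos 2x: 16cos 2x + 2sin 2x
image of sin 2x: -2cos 2x + 16sin 2x
each image's coordinates form column j of the matrix

the matrix is [[0, 0, 0, 0, 0]; [0, 2, 0, 0, 0]; [0, 0, 2, 0, 0]; [0, 0, 0, 16, -2]; [0, 0, 0, 2, 16]] (rows listed top to bottom)


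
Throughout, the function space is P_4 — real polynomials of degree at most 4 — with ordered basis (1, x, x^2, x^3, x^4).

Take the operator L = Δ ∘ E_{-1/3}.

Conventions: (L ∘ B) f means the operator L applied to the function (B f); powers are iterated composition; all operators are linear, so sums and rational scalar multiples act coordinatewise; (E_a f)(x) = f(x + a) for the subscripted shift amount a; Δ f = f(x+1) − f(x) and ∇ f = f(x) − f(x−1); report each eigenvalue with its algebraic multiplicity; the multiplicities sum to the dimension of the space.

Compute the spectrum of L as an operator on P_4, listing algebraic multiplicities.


image of 1: 0
image of x: 1
image of x^2: 2x + 1/3
image of x^3: 3x^2 + x + 1/3
image of x^4: 4x^3 + 2x^2 + (4/3)x + 5/27
the matrix is upper triangular; its diagonal is (0, 0, 0, 0, 0)
for a triangular matrix the eigenvalues are the diagonal entries, with algebraic multiplicity their repetition count

λ = 0 (multiplicity 5)


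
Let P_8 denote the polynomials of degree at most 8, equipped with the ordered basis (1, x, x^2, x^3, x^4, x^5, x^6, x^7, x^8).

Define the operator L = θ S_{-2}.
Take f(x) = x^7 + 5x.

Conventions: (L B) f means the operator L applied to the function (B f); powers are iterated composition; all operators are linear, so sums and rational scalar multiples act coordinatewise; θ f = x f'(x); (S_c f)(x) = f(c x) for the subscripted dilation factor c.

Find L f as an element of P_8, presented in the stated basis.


S_{-2} f = -128x^7 - 10x
θ S_{-2} f = -896x^7 - 10x

g(x) = -896x^7 - 10x


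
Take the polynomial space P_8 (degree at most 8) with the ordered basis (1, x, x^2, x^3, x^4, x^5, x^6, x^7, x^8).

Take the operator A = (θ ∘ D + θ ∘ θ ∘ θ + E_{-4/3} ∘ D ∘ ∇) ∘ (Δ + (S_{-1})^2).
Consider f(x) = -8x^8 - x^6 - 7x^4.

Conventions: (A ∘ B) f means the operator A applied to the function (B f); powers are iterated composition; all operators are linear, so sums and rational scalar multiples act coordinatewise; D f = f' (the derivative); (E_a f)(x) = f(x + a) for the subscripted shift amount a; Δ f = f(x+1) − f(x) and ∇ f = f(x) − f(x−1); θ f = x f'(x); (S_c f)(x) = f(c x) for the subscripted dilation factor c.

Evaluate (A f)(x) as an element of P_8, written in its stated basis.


the result is g(x) = -4096x^8 - 22400x^7 - 51736x^6 - 61260x^5 - (154754/3)x^4 - (357052/27)x^3 - (299864/27)x^2 + (169370/81)x - 415546/729

Δ f = -64x^7 - 224x^6 - 454x^5 - 575x^4 - 496x^3 - 281x^2 - 98x - 16
S_{-1} f = -8x^8 - x^6 - 7x^4
S_{-1} S_{-1} f = -8x^8 - x^6 - 7x^4
(Δ + (S_{-1})^2) f = -8x^8 - 64x^7 - 225x^6 - 454x^5 - 582x^4 - 496x^3 - 281x^2 - 98x - 16
D (Δ + (S_{-1})^2) f = -64x^7 - 448x^6 - 1350x^5 - 2270x^4 - 2328x^3 - 1488x^2 - 562x - 98
θ D (Δ + (S_{-1})^2) f = -448x^7 - 2688x^6 - 6750x^5 - 9080x^4 - 6984x^3 - 2976x^2 - 562x
θ (Δ + (S_{-1})^2) f = -64x^8 - 448x^7 - 1350x^6 - 2270x^5 - 2328x^4 - 1488x^3 - 562x^2 - 98x
θ θ (Δ + (S_{-1})^2) f = -512x^8 - 3136x^7 - 8100x^6 - 11350x^5 - 9312x^4 - 4464x^3 - 1124x^2 - 98x
θ θ θ (Δ + (S_{-1})^2) f = -4096x^8 - 21952x^7 - 48600x^6 - 56750x^5 - 37248x^4 - 13392x^3 - 2248x^2 - 98x
∇ (Δ + (S_{-1})^2) f = -64x^7 - 224x^6 - 454x^5 - 575x^4 - 496x^3 - 281x^2 - 98x - 16
D ∇ (Δ + (S_{-1})^2) f = -448x^6 - 1344x^5 - 2270x^4 - 2300x^3 - 1488x^2 - 562x - 98
E_{-4/3} D ∇ (Δ + (S_{-1})^2) f = -448x^6 + 2240x^5 - (15770/3)x^4 + (193100/27)x^3 - (158816/27)x^2 + (222830/81)x - 415546/729
(θ ∘ D + θ ∘ θ ∘ θ + E_{-4/3} ∘ D ∘ ∇) (Δ + (S_{-1})^2) f = -4096x^8 - 22400x^7 - 51736x^6 - 61260x^5 - (154754/3)x^4 - (357052/27)x^3 - (299864/27)x^2 + (169370/81)x - 415546/729


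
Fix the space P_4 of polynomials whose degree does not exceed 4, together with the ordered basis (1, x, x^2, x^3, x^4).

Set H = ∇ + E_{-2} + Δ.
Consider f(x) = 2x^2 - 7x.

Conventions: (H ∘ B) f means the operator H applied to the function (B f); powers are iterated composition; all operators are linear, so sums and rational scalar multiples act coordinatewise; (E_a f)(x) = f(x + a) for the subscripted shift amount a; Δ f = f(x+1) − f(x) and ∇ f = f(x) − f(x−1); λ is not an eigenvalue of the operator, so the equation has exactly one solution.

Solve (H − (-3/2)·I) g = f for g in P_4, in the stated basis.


the result is g(x) = (4/5)x^2 - (14/5)x - 32/25

write g with unknown coordinates in the stated basis and equate coefficients in (H − (-3/2)·I) g = f
solving from the highest basis element down gives g = (4/5)x^2 - (14/5)x - 32/25
check: H g = (4/5)x^2 - (14/5)x + 48/25
so H g − (-3/2)·g = 2x^2 - 7x = f ✓


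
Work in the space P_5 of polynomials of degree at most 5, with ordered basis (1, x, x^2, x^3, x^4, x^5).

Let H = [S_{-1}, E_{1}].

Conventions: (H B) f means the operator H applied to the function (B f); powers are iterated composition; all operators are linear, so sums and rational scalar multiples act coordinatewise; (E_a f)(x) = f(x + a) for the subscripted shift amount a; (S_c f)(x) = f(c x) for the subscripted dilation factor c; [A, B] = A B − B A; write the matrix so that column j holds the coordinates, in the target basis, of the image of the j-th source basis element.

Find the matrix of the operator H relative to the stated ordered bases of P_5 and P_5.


the matrix is [[0, 2, 0, 2, 0, 2]; [0, 0, -4, 0, -8, 0]; [0, 0, 0, 6, 0, 20]; [0, 0, 0, 0, -8, 0]; [0, 0, 0, 0, 0, 10]; [0, 0, 0, 0, 0, 0]] (rows listed top to bottom)

image of 1: 0
image of x: 2
image of x^2: -4x
image of x^3: 6x^2 + 2
image of x^4: -8x^3 - 8x
image of x^5: 10x^4 + 20x^2 + 2
each image's coordinates form column j of the matrix


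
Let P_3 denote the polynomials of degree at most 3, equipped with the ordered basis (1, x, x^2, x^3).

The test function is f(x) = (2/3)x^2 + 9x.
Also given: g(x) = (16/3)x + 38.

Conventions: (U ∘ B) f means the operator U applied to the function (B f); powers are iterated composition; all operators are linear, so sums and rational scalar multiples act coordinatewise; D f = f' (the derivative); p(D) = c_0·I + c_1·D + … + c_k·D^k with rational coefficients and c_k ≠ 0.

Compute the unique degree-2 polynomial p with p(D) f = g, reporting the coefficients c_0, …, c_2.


p(D) = 4·D + (3/2)·D^2, i.e. c_0 = 0, c_1 = 4, c_2 = 3/2

D^0 f = (2/3)x^2 + 9x
D^1 f = (4/3)x + 9
D^2 f = 4/3
matching coefficients of g against c_0 f + c_1 Df + … from the top degree down determines the c_i
solution: c_0 = 0, c_1 = 4, c_2 = 3/2


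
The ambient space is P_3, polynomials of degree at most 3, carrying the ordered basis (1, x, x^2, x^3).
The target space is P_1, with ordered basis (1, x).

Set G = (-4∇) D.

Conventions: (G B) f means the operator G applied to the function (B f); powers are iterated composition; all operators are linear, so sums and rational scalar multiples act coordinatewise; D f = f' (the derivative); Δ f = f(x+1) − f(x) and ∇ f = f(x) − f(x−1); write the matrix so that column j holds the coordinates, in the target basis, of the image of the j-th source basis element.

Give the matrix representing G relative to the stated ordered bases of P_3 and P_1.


the matrix is [[0, 0, -8, 12]; [0, 0, 0, -24]] (rows listed top to bottom)

image of 1: 0
image of x: 0
image of x^2: -8
image of x^3: -24x + 12
each image's coordinates form column j of the matrix


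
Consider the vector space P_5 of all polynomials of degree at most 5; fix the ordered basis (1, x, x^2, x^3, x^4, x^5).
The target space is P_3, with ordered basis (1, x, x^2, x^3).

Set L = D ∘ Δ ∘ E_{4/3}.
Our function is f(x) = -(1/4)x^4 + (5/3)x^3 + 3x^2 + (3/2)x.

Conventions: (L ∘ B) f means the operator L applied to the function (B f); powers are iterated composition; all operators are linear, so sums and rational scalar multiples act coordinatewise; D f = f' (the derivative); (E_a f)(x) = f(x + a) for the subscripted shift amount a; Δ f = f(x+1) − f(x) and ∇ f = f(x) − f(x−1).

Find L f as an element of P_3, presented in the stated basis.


E_{4/3} f = -(1/4)x^4 + (1/3)x^3 + 7x^2 + (865/54)x + 850/81
Δ E_{4/3} f = -x^3 - (1/2)x^2 + 14x + 2495/108
D Δ E_{4/3} f = -3x^2 - x + 14

the image equals g(x) = -3x^2 - x + 14


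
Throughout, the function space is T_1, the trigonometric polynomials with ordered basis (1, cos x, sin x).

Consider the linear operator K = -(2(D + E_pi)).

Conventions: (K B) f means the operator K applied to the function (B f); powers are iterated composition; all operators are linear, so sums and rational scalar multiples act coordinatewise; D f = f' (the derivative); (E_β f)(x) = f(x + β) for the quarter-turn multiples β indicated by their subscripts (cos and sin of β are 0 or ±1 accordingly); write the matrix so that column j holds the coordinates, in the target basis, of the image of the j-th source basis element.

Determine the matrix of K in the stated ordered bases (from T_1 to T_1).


image of 1: -2
image of cos x: 2cos x + 2sin x
image of sin x: -2cos x + 2sin x
each image's coordinates form column j of the matrix

the matrix is [[-2, 0, 0]; [0, 2, -2]; [0, 2, 2]] (rows listed top to bottom)


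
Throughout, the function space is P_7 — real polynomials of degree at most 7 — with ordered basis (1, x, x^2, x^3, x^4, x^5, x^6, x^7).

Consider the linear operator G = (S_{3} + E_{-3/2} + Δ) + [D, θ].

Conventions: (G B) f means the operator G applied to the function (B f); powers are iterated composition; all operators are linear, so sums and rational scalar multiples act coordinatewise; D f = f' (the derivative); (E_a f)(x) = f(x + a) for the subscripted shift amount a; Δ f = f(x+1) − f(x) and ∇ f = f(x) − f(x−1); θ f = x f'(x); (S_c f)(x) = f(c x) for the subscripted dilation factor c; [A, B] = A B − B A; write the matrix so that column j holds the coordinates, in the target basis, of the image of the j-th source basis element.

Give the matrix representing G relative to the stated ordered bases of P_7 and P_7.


the matrix is [[2, 1/2, 13/4, -19/8, 97/16, -211/32, 793/64, -2059/128]; [0, 4, 1, 39/4, -19/2, 485/16, -633/16, 5551/64]; [0, 0, 10, 3/2, 39/2, -95/4, 1455/16, -4431/32]; [0, 0, 0, 28, 2, 65/2, -95/2, 3395/16]; [0, 0, 0, 0, 82, 5/2, 195/4, -665/8]; [0, 0, 0, 0, 0, 244, 3, 273/4]; [0, 0, 0, 0, 0, 0, 730, 7/2]; [0, 0, 0, 0, 0, 0, 0, 2188]] (rows listed top to bottom)

image of 1: 2
image of x: 4x + 1/2
image of x^2: 10x^2 + x + 13/4
image of x^3: 28x^3 + (3/2)x^2 + (39/4)x - 19/8
image of x^4: 82x^4 + 2x^3 + (39/2)x^2 - (19/2)x + 97/16
image of x^5: 244x^5 + (5/2)x^4 + (65/2)x^3 - (95/4)x^2 + (485/16)x - 211/32
image of x^6: 730x^6 + 3x^5 + (195/4)x^4 - (95/2)x^3 + (1455/16)x^2 - (633/16)x + 793/64
image of x^7: 2188x^7 + (7/2)x^6 + (273/4)x^5 - (665/8)x^4 + (3395/16)x^3 - (4431/32)x^2 + (5551/64)x - 2059/128
each image's coordinates form column j of the matrix


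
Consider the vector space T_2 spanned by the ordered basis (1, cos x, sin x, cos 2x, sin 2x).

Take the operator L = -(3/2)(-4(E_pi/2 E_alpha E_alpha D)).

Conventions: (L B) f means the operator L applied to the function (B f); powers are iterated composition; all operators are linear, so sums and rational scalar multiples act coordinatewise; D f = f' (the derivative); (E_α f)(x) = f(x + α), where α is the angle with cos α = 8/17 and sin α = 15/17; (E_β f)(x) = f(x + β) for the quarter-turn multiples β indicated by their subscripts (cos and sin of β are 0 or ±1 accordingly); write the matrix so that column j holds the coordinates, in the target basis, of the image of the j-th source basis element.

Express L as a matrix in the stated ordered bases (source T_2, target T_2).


the matrix is [[0, 0, 0, 0, 0]; [0, 966/289, -1440/289, 0, 0]; [0, 1440/289, 966/289, 0, 0]; [0, 0, 0, -927360/83521, 380148/83521]; [0, 0, 0, -380148/83521, -927360/83521]] (rows listed top to bottom)

image of 1: 0
image of cos x: (966/289)cos x + (1440/289)sin x
image of sin x: -(1440/289)cos x + (966/289)sin x
image of cos 2x: -(927360/83521)cos 2x - (380148/83521)sin 2x
image of sin 2x: (380148/83521)cos 2x - (927360/83521)sin 2x
each image's coordinates form column j of the matrix


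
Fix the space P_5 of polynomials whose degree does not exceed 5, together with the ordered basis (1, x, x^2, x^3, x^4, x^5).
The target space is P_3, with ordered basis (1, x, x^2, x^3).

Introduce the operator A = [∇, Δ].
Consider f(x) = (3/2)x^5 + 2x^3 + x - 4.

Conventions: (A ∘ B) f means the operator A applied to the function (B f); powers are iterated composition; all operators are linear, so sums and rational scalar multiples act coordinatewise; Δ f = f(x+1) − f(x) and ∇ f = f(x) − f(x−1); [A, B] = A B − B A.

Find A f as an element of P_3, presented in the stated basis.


the image equals g(x) = 0

Δ f = (15/2)x^4 + 15x^3 + 21x^2 + (27/2)x + 9/2
∇ Δ f = 30x^3 + 27x
∇ f = (15/2)x^4 - 15x^3 + 21x^2 - (27/2)x + 9/2
Δ ∇ f = 30x^3 + 27x
[∇, Δ] f = 0


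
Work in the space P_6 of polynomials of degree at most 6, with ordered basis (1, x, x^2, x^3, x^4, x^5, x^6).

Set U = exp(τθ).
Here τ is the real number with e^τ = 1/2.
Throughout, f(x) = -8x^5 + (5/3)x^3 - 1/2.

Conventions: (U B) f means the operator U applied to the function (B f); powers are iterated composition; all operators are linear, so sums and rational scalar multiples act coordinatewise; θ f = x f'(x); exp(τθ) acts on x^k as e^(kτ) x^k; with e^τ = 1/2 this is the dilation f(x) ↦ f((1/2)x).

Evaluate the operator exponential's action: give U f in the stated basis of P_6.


exp(τθ) x^k = e^(kτ) x^k; with e^τ = 1/2 this sends x^k to (1/2)^k x^k
x^3 ↦ 1/8 x^3
x^5 ↦ 1/32 x^5
applying this coordinatewise to f: exp(τθ) f = -(1/4)x^5 + (5/24)x^3 - 1/2

g(x) = -(1/4)x^5 + (5/24)x^3 - 1/2


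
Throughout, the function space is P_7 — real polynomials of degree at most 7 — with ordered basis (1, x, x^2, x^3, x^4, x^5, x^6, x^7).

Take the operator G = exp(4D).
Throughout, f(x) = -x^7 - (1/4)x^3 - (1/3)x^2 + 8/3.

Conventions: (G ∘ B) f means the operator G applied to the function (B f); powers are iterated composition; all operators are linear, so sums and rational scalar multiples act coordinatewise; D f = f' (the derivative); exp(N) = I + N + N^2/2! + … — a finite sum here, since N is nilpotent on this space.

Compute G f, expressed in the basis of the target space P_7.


order-1 term: -28x^6 - 3x^2 - (8/3)x
order-2 term: -336x^5 - 12x - 16/3
order-3 term: -2240x^4 - 16
order-4 term: -8960x^3
order-5 term: -21504x^2
order-6 term: -28672x
order-7 term: -16384
the series for exp(4D) f terminates at order 7
exp(4D) f = -x^7 - 28x^6 - 336x^5 - 2240x^4 - (35841/4)x^3 - (64522/3)x^2 - (86060/3)x - 49208/3

g(x) = -x^7 - 28x^6 - 336x^5 - 2240x^4 - (35841/4)x^3 - (64522/3)x^2 - (86060/3)x - 49208/3


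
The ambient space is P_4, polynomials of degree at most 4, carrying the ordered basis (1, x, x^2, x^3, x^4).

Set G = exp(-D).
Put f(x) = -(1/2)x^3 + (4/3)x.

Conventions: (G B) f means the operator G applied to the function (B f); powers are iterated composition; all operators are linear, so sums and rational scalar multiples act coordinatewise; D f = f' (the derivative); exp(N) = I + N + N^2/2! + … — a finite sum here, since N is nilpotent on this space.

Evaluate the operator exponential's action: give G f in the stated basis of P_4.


the image equals g(x) = -(1/2)x^3 + (3/2)x^2 - (1/6)x - 5/6

order-1 term: (3/2)x^2 - 4/3
order-2 term: -(3/2)x
order-3 term: 1/2
the series for exp(-D) f terminates at order 3
exp(-D) f = -(1/2)x^3 + (3/2)x^2 - (1/6)x - 5/6


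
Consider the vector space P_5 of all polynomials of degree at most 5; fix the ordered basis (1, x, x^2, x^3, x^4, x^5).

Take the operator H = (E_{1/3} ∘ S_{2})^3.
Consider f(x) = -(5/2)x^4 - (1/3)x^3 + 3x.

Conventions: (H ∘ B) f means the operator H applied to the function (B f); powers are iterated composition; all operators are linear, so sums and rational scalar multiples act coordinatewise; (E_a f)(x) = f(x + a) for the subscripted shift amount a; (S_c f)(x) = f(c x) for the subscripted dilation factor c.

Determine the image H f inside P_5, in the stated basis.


the result is g(x) = -10240x^4 - 24064x^3 - (63616/3)x^2 - (223576/27)x - 10850/9

S_{2} f = -40x^4 - (8/3)x^3 + 6x
E_{1/3} S_{2} f = -40x^4 - 56x^3 - (88/3)x^2 - (22/27)x + 38/27
S_{2} (E_{1/3} ∘ S_{2}) f = -640x^4 - 448x^3 - (352/3)x^2 - (44/27)x + 38/27
E_{1/3} S_{2} (E_{1/3} ∘ S_{2}) f = -640x^4 - (3904/3)x^3 - 992x^2 - 324x - 110/3
S_{2} (E_{1/3} ∘ S_{2}) (E_{1/3} ∘ S_{2}) f = -10240x^4 - (31232/3)x^3 - 3968x^2 - 648x - 110/3
E_{1/3} S_{2} (E_{1/3} ∘ S_{2}) (E_{1/3} ∘ S_{2}) f = -10240x^4 - 24064x^3 - (63616/3)x^2 - (223576/27)x - 10850/9


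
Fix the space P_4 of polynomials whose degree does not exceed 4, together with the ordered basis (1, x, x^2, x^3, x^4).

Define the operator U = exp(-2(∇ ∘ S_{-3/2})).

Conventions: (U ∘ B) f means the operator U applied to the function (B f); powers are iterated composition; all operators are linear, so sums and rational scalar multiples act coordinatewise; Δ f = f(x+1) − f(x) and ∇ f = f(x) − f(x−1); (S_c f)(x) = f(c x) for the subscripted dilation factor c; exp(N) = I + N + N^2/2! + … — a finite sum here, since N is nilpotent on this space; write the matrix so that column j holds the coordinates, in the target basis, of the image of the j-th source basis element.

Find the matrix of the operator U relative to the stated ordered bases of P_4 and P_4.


the matrix is [[1, 3, -9, -1107/16, 25191/64]; [0, 1, -9, -891/8, 10611/8]; [0, 0, 1, 81/4, -5589/16]; [0, 0, 0, 1, -81/2]; [0, 0, 0, 0, 1]] (rows listed top to bottom)

image of 1: 1
image of x: x + 3
image of x^2: x^2 - 9x - 9
image of x^3: x^3 + (81/4)x^2 - (891/8)x - 1107/16
image of x^4: x^4 - (81/2)x^3 - (5589/16)x^2 + (10611/8)x + 25191/64
each image's coordinates form column j of the matrix


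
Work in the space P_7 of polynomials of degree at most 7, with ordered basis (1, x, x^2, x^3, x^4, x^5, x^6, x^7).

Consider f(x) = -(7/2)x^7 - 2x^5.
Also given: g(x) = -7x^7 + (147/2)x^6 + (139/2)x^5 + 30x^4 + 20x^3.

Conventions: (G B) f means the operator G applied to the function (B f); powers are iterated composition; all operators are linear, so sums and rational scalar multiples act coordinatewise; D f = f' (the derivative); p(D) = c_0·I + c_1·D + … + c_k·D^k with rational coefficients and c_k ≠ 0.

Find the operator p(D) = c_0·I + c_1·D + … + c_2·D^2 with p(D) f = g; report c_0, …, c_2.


c_0 = 2, c_1 = -3, c_2 = -1/2

D^0 f = -(7/2)x^7 - 2x^5
D^1 f = -(49/2)x^6 - 10x^4
D^2 f = -147x^5 - 40x^3
matching coefficients of g against c_0 f + c_1 Df + … from the top degree down determines the c_i
solution: c_0 = 2, c_1 = -3, c_2 = -1/2


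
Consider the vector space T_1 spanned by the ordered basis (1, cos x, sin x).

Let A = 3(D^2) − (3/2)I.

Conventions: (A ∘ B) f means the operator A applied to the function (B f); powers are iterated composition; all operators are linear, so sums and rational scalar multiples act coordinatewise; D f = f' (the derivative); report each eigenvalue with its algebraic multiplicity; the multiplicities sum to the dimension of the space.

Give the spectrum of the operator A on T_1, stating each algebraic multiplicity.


image of 1: -3/2
image of cos x: -(9/2)cos x
image of sin x: -(9/2)sin x
the matrix is diagonal; its diagonal is (-3/2, -9/2, -9/2)
for a triangular matrix the eigenvalues are the diagonal entries, with algebraic multiplicity their repetition count

λ = -9/2 (multiplicity 2), λ = -3/2 (multiplicity 1)


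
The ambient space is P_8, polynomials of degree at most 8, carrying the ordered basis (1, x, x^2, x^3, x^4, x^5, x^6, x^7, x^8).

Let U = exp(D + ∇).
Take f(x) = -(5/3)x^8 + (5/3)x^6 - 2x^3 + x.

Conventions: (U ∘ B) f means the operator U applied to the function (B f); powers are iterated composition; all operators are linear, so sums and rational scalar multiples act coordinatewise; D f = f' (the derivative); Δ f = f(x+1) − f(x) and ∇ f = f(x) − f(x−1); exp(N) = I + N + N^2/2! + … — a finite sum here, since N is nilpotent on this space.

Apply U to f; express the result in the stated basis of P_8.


order-1 term: -(80/3)x^7 + (140/3)x^6 - (220/3)x^5 + (275/3)x^4 - 60x^3 + (29/3)x^2 + (8/3)x
order-2 term: -(560/3)x^6 + 560x^5 - (3550/3)x^4 + (5000/3)x^3 - (4355/3)x^2 + (2128/3)x - 454/3
order-3 term: -(2240/3)x^5 + 2800x^4 - (18800/3)x^3 + 8500x^2 - (19460/3)x + 6467/3
order-4 term: -(5600/3)x^4 + (22400/3)x^3 - (46400/3)x^2 + (50800/3)x - 23465/3
order-5 term: -(8960/3)x^3 + 11200x^2 - (55040/3)x + 35200/3
order-6 term: -(8960/3)x^2 + 8960x - 8480
order-7 term: -(5120/3)x + 8960/3
order-8 term: -1280/3
the series for exp(D + ∇) f terminates at order 8
exp(D + ∇) f = -(5/3)x^8 - (80/3)x^7 - (415/3)x^6 - 260x^5 - (475/3)x^4 - 182x^3 - (586/3)x^2 + (199/3)x - 4

the image equals g(x) = -(5/3)x^8 - (80/3)x^7 - (415/3)x^6 - 260x^5 - (475/3)x^4 - 182x^3 - (586/3)x^2 + (199/3)x - 4


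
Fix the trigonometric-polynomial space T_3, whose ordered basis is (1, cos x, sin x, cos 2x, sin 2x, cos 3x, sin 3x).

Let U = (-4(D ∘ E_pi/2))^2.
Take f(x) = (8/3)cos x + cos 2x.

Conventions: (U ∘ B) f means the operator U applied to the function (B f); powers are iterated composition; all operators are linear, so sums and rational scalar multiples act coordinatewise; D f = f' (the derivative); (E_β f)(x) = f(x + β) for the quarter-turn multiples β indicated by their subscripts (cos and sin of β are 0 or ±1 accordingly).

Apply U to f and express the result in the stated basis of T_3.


E_pi/2 f = -(8/3)sin x - cos 2x
D E_pi/2 f = -(8/3)cos x + 2sin 2x
(-4(D ∘ E_pi/2)) f = (32/3)cos x - 8sin 2x
E_pi/2 (-4(D ∘ E_pi/2)) f = -(32/3)sin x + 8sin 2x
D E_pi/2 (-4(D ∘ E_pi/2)) f = -(32/3)cos x + 16cos 2x
(-4(D ∘ E_pi/2)) (-4(D ∘ E_pi/2)) f = (128/3)cos x - 64cos 2x

the image equals g(x) = (128/3)cos x - 64cos 2x


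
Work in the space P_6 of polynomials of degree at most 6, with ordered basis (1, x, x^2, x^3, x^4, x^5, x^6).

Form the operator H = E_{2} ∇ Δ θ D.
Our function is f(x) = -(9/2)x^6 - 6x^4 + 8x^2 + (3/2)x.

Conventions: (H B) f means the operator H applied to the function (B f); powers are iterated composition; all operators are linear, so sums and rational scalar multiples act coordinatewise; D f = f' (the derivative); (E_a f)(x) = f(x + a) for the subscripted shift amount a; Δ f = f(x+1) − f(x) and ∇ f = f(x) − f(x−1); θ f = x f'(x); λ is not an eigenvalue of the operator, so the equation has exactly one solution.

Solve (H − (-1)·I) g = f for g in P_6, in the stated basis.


write g with unknown coordinates in the stated basis and equate coefficients in (H − (-1)·I) g = f
solving from the highest basis element down gives g = -(9/2)x^6 - 6x^4 + 2700x^3 + 16208x^2 + (68367/2)x - 7236
check: H g = -2700x^3 - 16200x^2 - 34182x + 7236
so H g − (-1)·g = -(9/2)x^6 - 6x^4 + 8x^2 + (3/2)x = f ✓

the result is g(x) = -(9/2)x^6 - 6x^4 + 2700x^3 + 16208x^2 + (68367/2)x - 7236


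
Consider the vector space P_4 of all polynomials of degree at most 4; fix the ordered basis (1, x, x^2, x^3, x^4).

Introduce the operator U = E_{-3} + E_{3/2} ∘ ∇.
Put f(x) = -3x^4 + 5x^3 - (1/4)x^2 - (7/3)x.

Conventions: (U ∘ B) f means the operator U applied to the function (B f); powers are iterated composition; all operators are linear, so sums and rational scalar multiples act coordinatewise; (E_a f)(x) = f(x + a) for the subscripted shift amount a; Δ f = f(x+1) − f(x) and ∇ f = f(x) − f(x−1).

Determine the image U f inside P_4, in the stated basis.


E_{-3} f = -3x^4 + 41x^3 - (829/4)x^2 + (2749/6)x - 1493/4
∇ f = -12x^3 + 33x^2 - (55/2)x + 71/12
E_{3/2} ∇ f = -12x^3 - 21x^2 - (19/2)x - 19/12
(E_{-3} + E_{3/2} ∘ ∇) f = -3x^4 + 29x^3 - (913/4)x^2 + (1346/3)x - 2249/6

g(x) = -3x^4 + 29x^3 - (913/4)x^2 + (1346/3)x - 2249/6


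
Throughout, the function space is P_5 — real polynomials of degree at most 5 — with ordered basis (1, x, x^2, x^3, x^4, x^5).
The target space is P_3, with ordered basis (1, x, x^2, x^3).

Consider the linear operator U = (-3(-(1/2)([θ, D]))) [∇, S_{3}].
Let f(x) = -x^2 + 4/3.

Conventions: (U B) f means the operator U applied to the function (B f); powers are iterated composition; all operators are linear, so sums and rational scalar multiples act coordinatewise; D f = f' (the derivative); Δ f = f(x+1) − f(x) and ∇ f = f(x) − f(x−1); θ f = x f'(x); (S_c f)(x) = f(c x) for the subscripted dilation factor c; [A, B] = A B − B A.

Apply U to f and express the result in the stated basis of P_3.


g(x) = 18

S_{3} f = -9x^2 + 4/3
∇ S_{3} f = -18x + 9
∇ f = -2x + 1
S_{3} ∇ f = -6x + 1
[∇, S_{3}] f = -12x + 8
D [∇, S_{3}] f = -12
θ D [∇, S_{3}] f = 0
θ [∇, S_{3}] f = -12x
D θ [∇, S_{3}] f = -12
[θ, D] [∇, S_{3}] f = 12
(-(1/2)([θ, D])) [∇, S_{3}] f = -6
(-3(-(1/2)([θ, D]))) [∇, S_{3}] f = 18


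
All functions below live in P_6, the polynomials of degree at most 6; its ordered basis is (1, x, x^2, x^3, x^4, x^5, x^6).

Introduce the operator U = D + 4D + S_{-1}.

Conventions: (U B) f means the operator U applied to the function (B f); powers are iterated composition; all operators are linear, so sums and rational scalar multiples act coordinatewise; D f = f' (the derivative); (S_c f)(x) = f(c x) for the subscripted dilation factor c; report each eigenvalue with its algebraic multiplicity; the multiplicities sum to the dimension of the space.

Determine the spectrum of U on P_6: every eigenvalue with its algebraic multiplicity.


image of 1: 1
image of x: -x + 5
image of x^2: x^2 + 10x
image of x^3: -x^3 + 15x^2
image of x^4: x^4 + 20x^3
image of x^5: -x^5 + 25x^4
image of x^6: x^6 + 30x^5
the matrix is upper triangular; its diagonal is (1, -1, 1, -1, 1, -1, 1)
for a triangular matrix the eigenvalues are the diagonal entries, with algebraic multiplicity their repetition count

λ = -1 (multiplicity 3), λ = 1 (multiplicity 4)


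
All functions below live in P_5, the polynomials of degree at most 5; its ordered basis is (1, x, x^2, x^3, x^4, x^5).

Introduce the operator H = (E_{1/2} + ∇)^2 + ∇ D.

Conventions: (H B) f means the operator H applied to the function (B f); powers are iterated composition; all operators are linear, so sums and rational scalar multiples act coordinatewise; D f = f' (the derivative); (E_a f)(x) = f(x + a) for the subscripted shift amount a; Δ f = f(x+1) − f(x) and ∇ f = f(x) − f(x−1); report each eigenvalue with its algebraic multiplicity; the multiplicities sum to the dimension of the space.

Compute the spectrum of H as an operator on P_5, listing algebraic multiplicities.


image of 1: 1
image of x: x + 3
image of x^2: x^2 + 6x + 5
image of x^3: x^3 + 9x^2 + 15x - 15/2
image of x^4: x^4 + 12x^3 + 30x^2 - 30x + 19
image of x^5: x^5 + 15x^4 + 50x^3 - 75x^2 + 95x - 271/8
the matrix is upper triangular; its diagonal is (1, 1, 1, 1, 1, 1)
for a triangular matrix the eigenvalues are the diagonal entries, with algebraic multiplicity their repetition count

λ = 1 (multiplicity 6)
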